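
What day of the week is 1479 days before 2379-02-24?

Thursday

First find the weekday of Feb 24, 2379. Doomsday rule: the anchor day for the 2300s is Wednesday. For year 79: 79÷12 = 6 r 7, and 7÷4 = 1, so 6+7+1 = 14.
Wednesday + 14 ≡ Wednesday — that's 2379's doomsday.
In February the doomsday date is Feb 28 (2379 is not a leap year).
Feb 24 is 4 days before Feb 28; 4 mod 7 = 4, so Wednesday − 4 = Saturday.
1479 mod 7 = 2, so 1479 days before a Saturday is Saturday − 2 = Thursday.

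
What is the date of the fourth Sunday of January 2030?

January 27, 2030

January 1, 2030 is a Tuesday.
The first Sunday is therefore January 6 (5 days later).
The fourth Sunday is 6 + 3×7 = January 27.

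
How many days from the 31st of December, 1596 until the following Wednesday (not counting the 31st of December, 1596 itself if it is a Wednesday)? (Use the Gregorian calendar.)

Dec 31, 1596 is a Tuesday.
From Tuesday to the next Wednesday is 1 day.

1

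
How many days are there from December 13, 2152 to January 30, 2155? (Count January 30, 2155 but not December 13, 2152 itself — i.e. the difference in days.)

Dec 13, 2152 → Dec 13, 2153: 365 days.
Dec 13, 2153 → Dec 13, 2154: 365 days.
Dec 13, 2154 → Jan 13, 2155: 31 days (December has 31).
Jan 13, 2155 → Jan 30, 2155: 17 days.
Total: 778 days.

778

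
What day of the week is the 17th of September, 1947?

Wednesday

Doomsday rule: the anchor day for the 1900s is Wednesday. For year 47: 47÷12 = 3 r 11, and 11÷4 = 2, so 3+11+2 = 16.
Wednesday + 16 ≡ Friday — that's 1947's doomsday.
In September the doomsday date is Sep 5.
Sep 17 is 12 days after Sep 5; 12 mod 7 = 5, so Friday + 5 = Wednesday.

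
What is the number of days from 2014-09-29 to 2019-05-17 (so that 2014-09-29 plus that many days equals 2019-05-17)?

1691

Sep 29, 2014 → Sep 29, 2015: 365 days.
Sep 29, 2015 → Sep 29, 2016: 366 days (Feb 29, 2016 is in that span).
Sep 29, 2016 → Sep 29, 2017: 365 days.
Sep 29, 2017 → Sep 29, 2018: 365 days.
Sep 29, 2018 → Oct 29, 2018: 30 days (September has 30).
Oct 29, 2018 → Nov 29, 2018: 31 days (October has 31).
Nov 29, 2018 → Dec 29, 2018: 30 days (November has 30).
Dec 29, 2018 → Jan 29, 2019: 31 days (December has 31).
Jan 29, 2019 → Feb 28, 2019: 30 days (January has 31).
Feb 28, 2019 → Mar 28, 2019: 28 days (February has 28).
Mar 28, 2019 → Apr 28, 2019: 31 days (March has 31).
Apr 28, 2019 → May 17, 2019: 19 days.
Total: 1691 days.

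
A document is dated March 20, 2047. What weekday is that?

Doomsday rule: the anchor day for the 2000s is Tuesday. For year 47: 47÷12 = 3 r 11, and 11÷4 = 2, so 3+11+2 = 16.
Tuesday + 16 ≡ Thursday — that's 2047's doomsday.
In March the doomsday date is Mar 14.
Mar 20 is 6 days after Mar 14; 6 mod 7 = 6, so Thursday + 6 = Wednesday.

Wednesday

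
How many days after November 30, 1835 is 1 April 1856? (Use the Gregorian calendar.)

Nov 30, 1835 → Nov 30, 1836: 366 days (Feb 29, 1836 is in that span).
Nov 30, 1836 → Nov 30, 1837: 365 days.
Nov 30, 1837 → Nov 30, 1838: 365 days.
Nov 30, 1838 → Nov 30, 1839: 365 days.
Nov 30, 1839 → Nov 30, 1840: 366 days (Feb 29, 1840 is in that span).
Nov 30, 1840 → Nov 30, 1841: 365 days.
Nov 30, 1841 → Nov 30, 1842: 365 days.
Nov 30, 1842 → Nov 30, 1843: 365 days.
Nov 30, 1843 → Nov 30, 1844: 366 days (Feb 29, 1844 is in that span).
Nov 30, 1844 → Nov 30, 1845: 365 days.
Nov 30, 1845 → Nov 30, 1846: 365 days.
Nov 30, 1846 → Nov 30, 1847: 365 days.
Nov 30, 1847 → Nov 30, 1848: 366 days (Feb 29, 1848 is in that span).
Nov 30, 1848 → Nov 30, 1849: 365 days.
Nov 30, 1849 → Nov 30, 1850: 365 days.
Nov 30, 1850 → Nov 30, 1851: 365 days.
Nov 30, 1851 → Nov 30, 1852: 366 days (Feb 29, 1852 is in that span).
Nov 30, 1852 → Nov 30, 1853: 365 days.
Nov 30, 1853 → Nov 30, 1854: 365 days.
Nov 30, 1854 → Nov 30, 1855: 365 days.
Nov 30, 1855 → Dec 30, 1855: 30 days (November has 30).
Dec 30, 1855 → Jan 30, 1856: 31 days (December has 31).
Jan 30, 1856 → Feb 29, 1856: 30 days (January has 31).
Feb 29, 1856 → Mar 29, 1856: 29 days (February has 29).
Mar 29, 1856 → Apr 1, 1856: 3 days.
Total: 7428 days.

7428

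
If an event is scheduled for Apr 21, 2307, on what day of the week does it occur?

Sunday

Doomsday rule: the anchor day for the 2300s is Wednesday. For year 07: 7÷12 = 0 r 7, and 7÷4 = 1, so 0+7+1 = 8.
Wednesday + 8 ≡ Thursday — that's 2307's doomsday.
In April the doomsday date is Apr 4.
Apr 21 is 17 days after Apr 4; 17 mod 7 = 3, so Thursday + 3 = Sunday.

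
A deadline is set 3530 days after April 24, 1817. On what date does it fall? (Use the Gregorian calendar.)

+365 (one year) → Apr 24, 1818 (3165 left).
+365 (one year) → Apr 24, 1819 (2800 left).
+366 (one year; includes Feb 29, 1820) → Apr 24, 1820 (2434 left).
+365 (one year) → Apr 24, 1821 (2069 left).
+365 (one year) → Apr 24, 1822 (1704 left).
+365 (one year) → Apr 24, 1823 (1339 left).
+366 (one year; includes Feb 29, 1824) → Apr 24, 1824 (973 left).
+365 (one year) → Apr 24, 1825 (608 left).
+365 (one year) → Apr 24, 1826 (243 left).
Apr has 30 days: +7 → May 1, 1826 (236 left).
May has 31 days: +31 → Jun 1, 1826 (205 left).
Jun has 30 days: +30 → Jul 1, 1826 (175 left).
Jul has 31 days: +31 → Aug 1, 1826 (144 left).
Aug has 31 days: +31 → Sep 1, 1826 (113 left).
Sep has 30 days: +30 → Oct 1, 1826 (83 left).
Oct has 31 days: +31 → Nov 1, 1826 (52 left).
Nov has 30 days: +30 → Dec 1, 1826 (22 left).
+22 → Dec 23, 1826.

December 23, 1826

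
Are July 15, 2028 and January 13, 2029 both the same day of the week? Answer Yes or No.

From Jul 15, 2028 to Jan 13, 2029 is 182 days.
182 mod 7 = 0, so they are the same weekday.
(Jul 15, 2028 is a Saturday; Jan 13, 2029 is a Saturday.)

Yes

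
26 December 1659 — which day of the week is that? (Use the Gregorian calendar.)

Friday

Doomsday rule: the anchor day for the 1600s is Tuesday. For year 59: 59÷12 = 4 r 11, and 11÷4 = 2, so 4+11+2 = 17.
Tuesday + 17 ≡ Friday — that's 1659's doomsday.
In December the doomsday date is Dec 12.
Dec 26 is 14 days after Dec 12; 14 mod 7 = 0, so Friday + 0 = Friday.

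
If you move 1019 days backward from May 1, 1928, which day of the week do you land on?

May 1, 1928 is a Tuesday.
1019 mod 7 = 4, so 1019 days before a Tuesday is Tuesday − 4 = Friday.

Friday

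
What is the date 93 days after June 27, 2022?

September 28, 2022

Jun has 30 days: +4 → Jul 1, 2022 (89 left).
Jul has 31 days: +31 → Aug 1, 2022 (58 left).
Aug has 31 days: +31 → Sep 1, 2022 (27 left).
+27 → Sep 28, 2022.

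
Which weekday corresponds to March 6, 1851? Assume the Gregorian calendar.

Thursday

January 1, 1851 is a Wednesday.
Jan 1, 1851 → Feb 1, 1851: 31 days (January has 31).
Feb 1, 1851 → Mar 1, 1851: 28 days (February has 28).
Mar 1, 1851 → Mar 6, 1851: 5 days.
Total: 64 days.
64 mod 7 = 1, so Wednesday + 1 = Thursday.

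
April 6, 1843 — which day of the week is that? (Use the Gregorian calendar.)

Doomsday rule: the anchor day for the 1800s is Friday. For year 43: 43÷12 = 3 r 7, and 7÷4 = 1, so 3+7+1 = 11.
Friday + 11 ≡ Tuesday — that's 1843's doomsday.
In April the doomsday date is Apr 4.
Apr 6 is 2 days after Apr 4; 2 mod 7 = 2, so Tuesday + 2 = Thursday.

Thursday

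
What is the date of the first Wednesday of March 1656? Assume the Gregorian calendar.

March 1, 1656

March 1, 1656 is a Wednesday.
The first Wednesday is therefore March 1 (same day).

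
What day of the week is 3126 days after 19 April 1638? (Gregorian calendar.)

Friday

First find the weekday of Apr 19, 1638. Doomsday rule: the anchor day for the 1600s is Tuesday. For year 38: 38÷12 = 3 r 2, and 2÷4 = 0, so 3+2+0 = 5.
Tuesday + 5 ≡ Sunday — that's 1638's doomsday.
In April the doomsday date is Apr 4.
Apr 19 is 15 days after Apr 4; 15 mod 7 = 1, so Sunday + 1 = Monday.
3126 mod 7 = 4, so 3126 days after a Monday is Monday + 4 = Friday.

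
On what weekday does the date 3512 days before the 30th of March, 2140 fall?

Mar 30, 2140 is a Wednesday.
3512 mod 7 = 5, so 3512 days before a Wednesday is Wednesday − 5 = Friday.

Friday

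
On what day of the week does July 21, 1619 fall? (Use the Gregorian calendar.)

Sunday

Doomsday rule: the anchor day for the 1600s is Tuesday. For year 19: 19÷12 = 1 r 7, and 7÷4 = 1, so 1+7+1 = 9.
Tuesday + 9 ≡ Thursday — that's 1619's doomsday.
In July the doomsday date is Jul 11.
Jul 21 is 10 days after Jul 11; 10 mod 7 = 3, so Thursday + 3 = Sunday.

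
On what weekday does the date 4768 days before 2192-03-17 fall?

Friday

Mar 17, 2192 is a Saturday.
4768 mod 7 = 1, so 4768 days before a Saturday is Saturday − 1 = Friday.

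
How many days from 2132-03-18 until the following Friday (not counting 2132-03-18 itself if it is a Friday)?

Mar 18, 2132 is a Tuesday.
From Tuesday to the next Friday is 3 days.

3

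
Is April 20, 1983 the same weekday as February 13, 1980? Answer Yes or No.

Yes

From Feb 13, 1980 to Apr 20, 1983 is 1162 days.
1162 mod 7 = 0, so they are the same weekday.
(Feb 13, 1980 is a Wednesday; Apr 20, 1983 is a Wednesday.)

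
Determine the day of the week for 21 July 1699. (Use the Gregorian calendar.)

Doomsday rule: the anchor day for the 1600s is Tuesday. For year 99: 99÷12 = 8 r 3, and 3÷4 = 0, so 8+3+0 = 11.
Tuesday + 11 ≡ Saturday — that's 1699's doomsday.
In July the doomsday date is Jul 11.
Jul 21 is 10 days after Jul 11; 10 mod 7 = 3, so Saturday + 3 = Tuesday.

Tuesday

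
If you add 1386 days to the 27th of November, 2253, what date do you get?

+365 (one year) → Nov 27, 2254 (1021 left).
+365 (one year) → Nov 27, 2255 (656 left).
+366 (one year; includes Feb 29, 2256) → Nov 27, 2256 (290 left).
Nov has 30 days: +4 → Dec 1, 2256 (286 left).
Dec has 31 days: +31 → Jan 1, 2257 (255 left).
Jan has 31 days: +31 → Feb 1, 2257 (224 left).
Feb has 28 days: +28 → Mar 1, 2257 (196 left).
Mar has 31 days: +31 → Apr 1, 2257 (165 left).
Apr has 30 days: +30 → May 1, 2257 (135 left).
May has 31 days: +31 → Jun 1, 2257 (104 left).
Jun has 30 days: +30 → Jul 1, 2257 (74 left).
Jul has 31 days: +31 → Aug 1, 2257 (43 left).
Aug has 31 days: +31 → Sep 1, 2257 (12 left).
+12 → Sep 13, 2257.

September 13, 2257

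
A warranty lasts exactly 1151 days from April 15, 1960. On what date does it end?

June 10, 1963

+365 (one year) → Apr 15, 1961 (786 left).
+365 (one year) → Apr 15, 1962 (421 left).
+365 (one year) → Apr 15, 1963 (56 left).
Apr has 30 days: +16 → May 1, 1963 (40 left).
May has 31 days: +31 → Jun 1, 1963 (9 left).
+9 → Jun 10, 1963.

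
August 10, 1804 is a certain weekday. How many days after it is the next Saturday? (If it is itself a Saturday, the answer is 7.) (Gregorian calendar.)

Aug 10, 1804 is a Friday.
From Friday to the next Saturday is 1 day.

1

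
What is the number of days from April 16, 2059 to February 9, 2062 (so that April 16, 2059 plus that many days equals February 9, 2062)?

1030

Apr 16, 2059 → Apr 16, 2060: 366 days (Feb 29, 2060 is in that span).
Apr 16, 2060 → Apr 16, 2061: 365 days.
Apr 16, 2061 → May 16, 2061: 30 days (April has 30).
May 16, 2061 → Jun 16, 2061: 31 days (May has 31).
Jun 16, 2061 → Jul 16, 2061: 30 days (June has 30).
Jul 16, 2061 → Aug 16, 2061: 31 days (July has 31).
Aug 16, 2061 → Sep 16, 2061: 31 days (August has 31).
Sep 16, 2061 → Oct 16, 2061: 30 days (September has 30).
Oct 16, 2061 → Nov 16, 2061: 31 days (October has 31).
Nov 16, 2061 → Dec 16, 2061: 30 days (November has 30).
Dec 16, 2061 → Jan 16, 2062: 31 days (December has 31).
Jan 16, 2062 → Feb 9, 2062: 24 days.
Total: 1030 days.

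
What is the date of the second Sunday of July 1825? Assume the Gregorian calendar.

July 10, 1825

July 1, 1825 is a Friday.
The first Sunday is therefore July 3 (2 days later).
The second Sunday is 3 + 1×7 = July 10.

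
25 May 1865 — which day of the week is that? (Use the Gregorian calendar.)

January 1, 1865 is a Sunday.
Jan 1, 1865 → Feb 1, 1865: 31 days (January has 31).
Feb 1, 1865 → Mar 1, 1865: 28 days (February has 28).
Mar 1, 1865 → Apr 1, 1865: 31 days (March has 31).
Apr 1, 1865 → May 1, 1865: 30 days (April has 30).
May 1, 1865 → May 25, 1865: 24 days.
Total: 144 days.
144 mod 7 = 4, so Sunday + 4 = Thursday.

Thursday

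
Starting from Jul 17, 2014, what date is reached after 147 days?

December 11, 2014

Jul has 31 days: +15 → Aug 1, 2014 (132 left).
Aug has 31 days: +31 → Sep 1, 2014 (101 left).
Sep has 30 days: +30 → Oct 1, 2014 (71 left).
Oct has 31 days: +31 → Nov 1, 2014 (40 left).
Nov has 30 days: +30 → Dec 1, 2014 (10 left).
+10 → Dec 11, 2014.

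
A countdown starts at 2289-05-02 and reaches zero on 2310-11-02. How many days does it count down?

May 2, 2289 → May 2, 2290: 365 days.
May 2, 2290 → May 2, 2291: 365 days.
May 2, 2291 → May 2, 2292: 366 days (Feb 29, 2292 is in that span).
May 2, 2292 → May 2, 2293: 365 days.
May 2, 2293 → May 2, 2294: 365 days.
May 2, 2294 → May 2, 2295: 365 days.
May 2, 2295 → May 2, 2296: 366 days (Feb 29, 2296 is in that span).
May 2, 2296 → May 2, 2297: 365 days.
May 2, 2297 → May 2, 2298: 365 days.
May 2, 2298 → May 2, 2299: 365 days.
May 2, 2299 → May 2, 2300: 365 days.
May 2, 2300 → May 2, 2301: 365 days.
May 2, 2301 → May 2, 2302: 365 days.
May 2, 2302 → May 2, 2303: 365 days.
May 2, 2303 → May 2, 2304: 366 days (Feb 29, 2304 is in that span).
May 2, 2304 → May 2, 2305: 365 days.
May 2, 2305 → May 2, 2306: 365 days.
May 2, 2306 → May 2, 2307: 365 days.
May 2, 2307 → May 2, 2308: 366 days (Feb 29, 2308 is in that span).
May 2, 2308 → May 2, 2309: 365 days.
May 2, 2309 → May 2, 2310: 365 days.
May 2, 2310 → Jun 2, 2310: 31 days (May has 31).
Jun 2, 2310 → Jul 2, 2310: 30 days (June has 30).
Jul 2, 2310 → Aug 2, 2310: 31 days (July has 31).
Aug 2, 2310 → Sep 2, 2310: 31 days (August has 31).
Sep 2, 2310 → Oct 2, 2310: 30 days (September has 30).
Oct 2, 2310 → Nov 2, 2310: 31 days.
Total: 7853 days.

7853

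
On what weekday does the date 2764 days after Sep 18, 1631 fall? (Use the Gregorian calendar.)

Wednesday

First find the weekday of Sep 18, 1631. Doomsday rule: the anchor day for the 1600s is Tuesday. For year 31: 31÷12 = 2 r 7, and 7÷4 = 1, so 2+7+1 = 10.
Tuesday + 10 ≡ Friday — that's 1631's doomsday.
In September the doomsday date is Sep 5.
Sep 18 is 13 days after Sep 5; 13 mod 7 = 6, so Friday + 6 = Thursday.
2764 mod 7 = 6, so 2764 days after a Thursday is Thursday + 6 = Wednesday.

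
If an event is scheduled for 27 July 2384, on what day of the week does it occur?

Doomsday rule: the anchor day for the 2300s is Wednesday. For year 84: 84÷12 = 7 r 0, and 0÷4 = 0, so 7+0+0 = 7.
Wednesday + 7 ≡ Wednesday — that's 2384's doomsday.
In July the doomsday date is Jul 11.
Jul 27 is 16 days after Jul 11; 16 mod 7 = 2, so Wednesday + 2 = Friday.

Friday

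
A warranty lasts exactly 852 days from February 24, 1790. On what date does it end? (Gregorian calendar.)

June 25, 1792

+365 (one year) → Feb 24, 1791 (487 left).
+365 (one year) → Feb 24, 1792 (122 left).
Feb has 29 days: +6 → Mar 1, 1792 (116 left).
Mar has 31 days: +31 → Apr 1, 1792 (85 left).
Apr has 30 days: +30 → May 1, 1792 (55 left).
May has 31 days: +31 → Jun 1, 1792 (24 left).
+24 → Jun 25, 1792.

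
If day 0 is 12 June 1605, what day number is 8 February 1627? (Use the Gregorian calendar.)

7911

Jun 12, 1605 → Jun 12, 1606: 365 days.
Jun 12, 1606 → Jun 12, 1607: 365 days.
Jun 12, 1607 → Jun 12, 1608: 366 days (Feb 29, 1608 is in that span).
Jun 12, 1608 → Jun 12, 1609: 365 days.
Jun 12, 1609 → Jun 12, 1610: 365 days.
Jun 12, 1610 → Jun 12, 1611: 365 days.
Jun 12, 1611 → Jun 12, 1612: 366 days (Feb 29, 1612 is in that span).
Jun 12, 1612 → Jun 12, 1613: 365 days.
Jun 12, 1613 → Jun 12, 1614: 365 days.
Jun 12, 1614 → Jun 12, 1615: 365 days.
Jun 12, 1615 → Jun 12, 1616: 366 days (Feb 29, 1616 is in that span).
Jun 12, 1616 → Jun 12, 1617: 365 days.
Jun 12, 1617 → Jun 12, 1618: 365 days.
Jun 12, 1618 → Jun 12, 1619: 365 days.
Jun 12, 1619 → Jun 12, 1620: 366 days (Feb 29, 1620 is in that span).
Jun 12, 1620 → Jun 12, 1621: 365 days.
Jun 12, 1621 → Jun 12, 1622: 365 days.
Jun 12, 1622 → Jun 12, 1623: 365 days.
Jun 12, 1623 → Jun 12, 1624: 366 days (Feb 29, 1624 is in that span).
Jun 12, 1624 → Jun 12, 1625: 365 days.
Jun 12, 1625 → Jun 12, 1626: 365 days.
Jun 12, 1626 → Jul 12, 1626: 30 days (June has 30).
Jul 12, 1626 → Aug 12, 1626: 31 days (July has 31).
Aug 12, 1626 → Sep 12, 1626: 31 days (August has 31).
Sep 12, 1626 → Oct 12, 1626: 30 days (September has 30).
Oct 12, 1626 → Nov 12, 1626: 31 days (October has 31).
Nov 12, 1626 → Dec 12, 1626: 30 days (November has 30).
Dec 12, 1626 → Jan 12, 1627: 31 days (December has 31).
Jan 12, 1627 → Feb 8, 1627: 27 days.
Total: 7911 days.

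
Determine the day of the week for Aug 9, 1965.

Monday

Doomsday rule: the anchor day for the 1900s is Wednesday. For year 65: 65÷12 = 5 r 5, and 5÷4 = 1, so 5+5+1 = 11.
Wednesday + 11 ≡ Sunday — that's 1965's doomsday.
In August the doomsday date is Aug 8.
Aug 9 is 1 day after Aug 8; 1 mod 7 = 1, so Sunday + 1 = Monday.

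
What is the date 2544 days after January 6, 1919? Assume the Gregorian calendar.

+365 (one year) → Jan 6, 1920 (2179 left).
+366 (one year; includes Feb 29, 1920) → Jan 6, 1921 (1813 left).
+365 (one year) → Jan 6, 1922 (1448 left).
+365 (one year) → Jan 6, 1923 (1083 left).
+365 (one year) → Jan 6, 1924 (718 left).
+366 (one year; includes Feb 29, 1924) → Jan 6, 1925 (352 left).
Jan has 31 days: +26 → Feb 1, 1925 (326 left).
Feb has 28 days: +28 → Mar 1, 1925 (298 left).
Mar has 31 days: +31 → Apr 1, 1925 (267 left).
Apr has 30 days: +30 → May 1, 1925 (237 left).
May has 31 days: +31 → Jun 1, 1925 (206 left).
Jun has 30 days: +30 → Jul 1, 1925 (176 left).
Jul has 31 days: +31 → Aug 1, 1925 (145 left).
Aug has 31 days: +31 → Sep 1, 1925 (114 left).
Sep has 30 days: +30 → Oct 1, 1925 (84 left).
Oct has 31 days: +31 → Nov 1, 1925 (53 left).
Nov has 30 days: +30 → Dec 1, 1925 (23 left).
+23 → Dec 24, 1925.

December 24, 1925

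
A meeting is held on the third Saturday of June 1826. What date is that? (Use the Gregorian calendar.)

June 1, 1826 is a Thursday.
The first Saturday is therefore June 3 (2 days later).
The third Saturday is 3 + 2×7 = June 17.

June 17, 1826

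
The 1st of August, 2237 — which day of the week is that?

Doomsday rule: the anchor day for the 2200s is Friday. For year 37: 37÷12 = 3 r 1, and 1÷4 = 0, so 3+1+0 = 4.
Friday + 4 ≡ Tuesday — that's 2237's doomsday.
In August the doomsday date is Aug 8.
Aug 1 is 7 days before Aug 8; 7 mod 7 = 0, so Tuesday − 0 = Tuesday.

Tuesday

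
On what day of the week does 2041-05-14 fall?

Doomsday rule: the anchor day for the 2000s is Tuesday. For year 41: 41÷12 = 3 r 5, and 5÷4 = 1, so 3+5+1 = 9.
Tuesday + 9 ≡ Thursday — that's 2041's doomsday.
In May the doomsday date is May 9.
May 14 is 5 days after May 9; 5 mod 7 = 5, so Thursday + 5 = Tuesday.

Tuesday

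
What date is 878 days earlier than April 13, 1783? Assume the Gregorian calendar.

−365 (one year) → Apr 13, 1782 (513 left).
−365 (one year) → Apr 13, 1781 (148 left).
−13 → Mar 31, 1781 (end of Mar, 31 days; 135 left).
−31 → Feb 28, 1781 (end of Feb, 28 days; 104 left).
−28 → Jan 31, 1781 (end of Jan, 31 days; 76 left).
−31 → Dec 31, 1780 (end of Dec, 31 days; 45 left).
−31 → Nov 30, 1780 (end of Nov, 30 days; 14 left).
−14 → Nov 16, 1780.

November 16, 1780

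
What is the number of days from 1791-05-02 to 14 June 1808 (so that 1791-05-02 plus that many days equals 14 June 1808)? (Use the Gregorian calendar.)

6252

May 2, 1791 → May 2, 1792: 366 days (Feb 29, 1792 is in that span).
May 2, 1792 → May 2, 1793: 365 days.
May 2, 1793 → May 2, 1794: 365 days.
May 2, 1794 → May 2, 1795: 365 days.
May 2, 1795 → May 2, 1796: 366 days (Feb 29, 1796 is in that span).
May 2, 1796 → May 2, 1797: 365 days.
May 2, 1797 → May 2, 1798: 365 days.
May 2, 1798 → May 2, 1799: 365 days.
May 2, 1799 → May 2, 1800: 365 days.
May 2, 1800 → May 2, 1801: 365 days.
May 2, 1801 → May 2, 1802: 365 days.
May 2, 1802 → May 2, 1803: 365 days.
May 2, 1803 → May 2, 1804: 366 days (Feb 29, 1804 is in that span).
May 2, 1804 → May 2, 1805: 365 days.
May 2, 1805 → May 2, 1806: 365 days.
May 2, 1806 → May 2, 1807: 365 days.
May 2, 1807 → May 2, 1808: 366 days (Feb 29, 1808 is in that span).
May 2, 1808 → Jun 2, 1808: 31 days (May has 31).
Jun 2, 1808 → Jun 14, 1808: 12 days.
Total: 6252 days.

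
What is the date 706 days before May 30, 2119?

June 23, 2117

−365 (one year) → May 30, 2118 (341 left).
−30 → Apr 30, 2118 (end of Apr, 30 days; 311 left).
−30 → Mar 31, 2118 (end of Mar, 31 days; 281 left).
−31 → Feb 28, 2118 (end of Feb, 28 days; 250 left).
−28 → Jan 31, 2118 (end of Jan, 31 days; 222 left).
−31 → Dec 31, 2117 (end of Dec, 31 days; 191 left).
−31 → Nov 30, 2117 (end of Nov, 30 days; 160 left).
−30 → Oct 31, 2117 (end of Oct, 31 days; 130 left).
−31 → Sep 30, 2117 (end of Sep, 30 days; 99 left).
−30 → Aug 31, 2117 (end of Aug, 31 days; 69 left).
−31 → Jul 31, 2117 (end of Jul, 31 days; 38 left).
−31 → Jun 30, 2117 (end of Jun, 30 days; 7 left).
−7 → Jun 23, 2117.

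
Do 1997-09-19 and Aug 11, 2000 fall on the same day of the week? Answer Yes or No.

From Sep 19, 1997 to Aug 11, 2000 is 1057 days.
1057 mod 7 = 0, so they are the same weekday.
(Sep 19, 1997 is a Friday; Aug 11, 2000 is a Friday.)

Yes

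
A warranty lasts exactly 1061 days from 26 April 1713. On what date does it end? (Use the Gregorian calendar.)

+365 (one year) → Apr 26, 1714 (696 left).
+365 (one year) → Apr 26, 1715 (331 left).
Apr has 30 days: +5 → May 1, 1715 (326 left).
May has 31 days: +31 → Jun 1, 1715 (295 left).
Jun has 30 days: +30 → Jul 1, 1715 (265 left).
Jul has 31 days: +31 → Aug 1, 1715 (234 left).
Aug has 31 days: +31 → Sep 1, 1715 (203 left).
Sep has 30 days: +30 → Oct 1, 1715 (173 left).
Oct has 31 days: +31 → Nov 1, 1715 (142 left).
Nov has 30 days: +30 → Dec 1, 1715 (112 left).
Dec has 31 days: +31 → Jan 1, 1716 (81 left).
Jan has 31 days: +31 → Feb 1, 1716 (50 left).
Feb has 29 days: +29 → Mar 1, 1716 (21 left).
+21 → Mar 22, 1716.

March 22, 1716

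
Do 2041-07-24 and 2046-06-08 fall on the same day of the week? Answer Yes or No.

From Jul 24, 2041 to Jun 8, 2046 is 1780 days.
1780 mod 7 = 2, so they are different weekdays.
(Jul 24, 2041 is a Wednesday; Jun 8, 2046 is a Friday.)

No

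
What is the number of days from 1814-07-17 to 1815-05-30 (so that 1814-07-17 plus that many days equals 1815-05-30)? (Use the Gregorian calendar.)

Jul 17, 1814 → Aug 17, 1814: 31 days (July has 31).
Aug 17, 1814 → Sep 17, 1814: 31 days (August has 31).
Sep 17, 1814 → Oct 17, 1814: 30 days (September has 30).
Oct 17, 1814 → Nov 17, 1814: 31 days (October has 31).
Nov 17, 1814 → Dec 17, 1814: 30 days (November has 30).
Dec 17, 1814 → Jan 17, 1815: 31 days (December has 31).
Jan 17, 1815 → Feb 17, 1815: 31 days (January has 31).
Feb 17, 1815 → Mar 17, 1815: 28 days (February has 28).
Mar 17, 1815 → Apr 17, 1815: 31 days (March has 31).
Apr 17, 1815 → May 17, 1815: 30 days (April has 30).
May 17, 1815 → May 30, 1815: 13 days.
Total: 317 days.

317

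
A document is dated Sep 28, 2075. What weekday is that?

Saturday

January 1, 2075 is a Tuesday.
Jan 1, 2075 → Feb 1, 2075: 31 days (January has 31).
Feb 1, 2075 → Mar 1, 2075: 28 days (February has 28).
Mar 1, 2075 → Apr 1, 2075: 31 days (March has 31).
Apr 1, 2075 → May 1, 2075: 30 days (April has 30).
May 1, 2075 → Jun 1, 2075: 31 days (May has 31).
Jun 1, 2075 → Jul 1, 2075: 30 days (June has 30).
Jul 1, 2075 → Aug 1, 2075: 31 days (July has 31).
Aug 1, 2075 → Sep 1, 2075: 31 days (August has 31).
Sep 1, 2075 → Sep 28, 2075: 27 days.
Total: 270 days.
270 mod 7 = 4, so Tuesday + 4 = Saturday.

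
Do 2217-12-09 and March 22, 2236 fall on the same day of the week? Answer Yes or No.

Yes

From Dec 9, 2217 to Mar 22, 2236 is 6678 days.
6678 mod 7 = 0, so they are the same weekday.
(Dec 9, 2217 is a Tuesday; Mar 22, 2236 is a Tuesday.)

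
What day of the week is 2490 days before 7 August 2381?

Sunday

Aug 7, 2381 is a Friday.
2490 mod 7 = 5, so 2490 days before a Friday is Friday − 5 = Sunday.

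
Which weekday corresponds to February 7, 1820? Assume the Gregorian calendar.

Monday

Doomsday rule: the anchor day for the 1800s is Friday. For year 20: 20÷12 = 1 r 8, and 8÷4 = 2, so 1+8+2 = 11.
Friday + 11 ≡ Tuesday — that's 1820's doomsday.
In February the doomsday date is Feb 29 (1820 is a leap year (divisible by 4)).
Feb 7 is 22 days before Feb 29; 22 mod 7 = 1, so Tuesday − 1 = Monday.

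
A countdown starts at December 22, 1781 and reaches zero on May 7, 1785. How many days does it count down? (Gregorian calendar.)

Dec 22, 1781 → Dec 22, 1782: 365 days.
Dec 22, 1782 → Dec 22, 1783: 365 days.
Dec 22, 1783 → Dec 22, 1784: 366 days (Feb 29, 1784 is in that span).
Dec 22, 1784 → Jan 22, 1785: 31 days (December has 31).
Jan 22, 1785 → Feb 22, 1785: 31 days (January has 31).
Feb 22, 1785 → Mar 22, 1785: 28 days (February has 28).
Mar 22, 1785 → Apr 22, 1785: 31 days (March has 31).
Apr 22, 1785 → May 7, 1785: 15 days.
Total: 1232 days.

1232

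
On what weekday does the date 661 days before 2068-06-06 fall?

Sunday

First find the weekday of Jun 6, 2068. Doomsday rule: the anchor day for the 2000s is Tuesday. For year 68: 68÷12 = 5 r 8, and 8÷4 = 2, so 5+8+2 = 15.
Tuesday + 15 ≡ Wednesday — that's 2068's doomsday.
In June the doomsday date is Jun 6.
Jun 6 is the doomsday itself: Wednesday.
661 mod 7 = 3, so 661 days before a Wednesday is Wednesday − 3 = Sunday.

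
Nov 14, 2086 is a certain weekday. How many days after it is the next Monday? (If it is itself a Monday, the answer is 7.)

Nov 14, 2086 is a Thursday.
From Thursday to the next Monday is 4 days.

4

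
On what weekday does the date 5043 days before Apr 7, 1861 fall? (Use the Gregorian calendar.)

First find the weekday of Apr 7, 1861. Doomsday rule: the anchor day for the 1800s is Friday. For year 61: 61÷12 = 5 r 1, and 1÷4 = 0, so 5+1+0 = 6.
Friday + 6 ≡ Thursday — that's 1861's doomsday.
In April the doomsday date is Apr 4.
Apr 7 is 3 days after Apr 4; 3 mod 7 = 3, so Thursday + 3 = Sunday.
5043 mod 7 = 3, so 5043 days before a Sunday is Sunday − 3 = Thursday.

Thursday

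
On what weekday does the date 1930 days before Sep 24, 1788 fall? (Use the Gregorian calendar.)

Friday

First find the weekday of Sep 24, 1788. Doomsday rule: the anchor day for the 1700s is Sunday. For year 88: 88÷12 = 7 r 4, and 4÷4 = 1, so 7+4+1 = 12.
Sunday + 12 ≡ Friday — that's 1788's doomsday.
In September the doomsday date is Sep 5.
Sep 24 is 19 days after Sep 5; 19 mod 7 = 5, so Friday + 5 = Wednesday.
1930 mod 7 = 5, so 1930 days before a Wednesday is Wednesday − 5 = Friday.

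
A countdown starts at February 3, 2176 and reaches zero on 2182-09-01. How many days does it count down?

2402

Feb 3, 2176 → Feb 3, 2177: 366 days (Feb 29, 2176 is in that span).
Feb 3, 2177 → Feb 3, 2178: 365 days.
Feb 3, 2178 → Feb 3, 2179: 365 days.
Feb 3, 2179 → Feb 3, 2180: 365 days.
Feb 3, 2180 → Feb 3, 2181: 366 days (Feb 29, 2180 is in that span).
Feb 3, 2181 → Feb 3, 2182: 365 days.
Feb 3, 2182 → Mar 3, 2182: 28 days (February has 28).
Mar 3, 2182 → Apr 3, 2182: 31 days (March has 31).
Apr 3, 2182 → May 3, 2182: 30 days (April has 30).
May 3, 2182 → Jun 3, 2182: 31 days (May has 31).
Jun 3, 2182 → Jul 3, 2182: 30 days (June has 30).
Jul 3, 2182 → Aug 3, 2182: 31 days (July has 31).
Aug 3, 2182 → Sep 1, 2182: 29 days.
Total: 2402 days.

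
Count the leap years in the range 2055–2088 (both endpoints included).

Multiples of 4 in [2055,2088]: 9.
Of those, multiples of 100: 0 (not leap unless ÷400).
Multiples of 400: 0.
Leap years = 9 − 0 + 0 = 9.

9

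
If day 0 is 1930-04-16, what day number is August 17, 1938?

3045

Apr 16, 1930 → Apr 16, 1931: 365 days.
Apr 16, 1931 → Apr 16, 1932: 366 days (Feb 29, 1932 is in that span).
Apr 16, 1932 → Apr 16, 1933: 365 days.
Apr 16, 1933 → Apr 16, 1934: 365 days.
Apr 16, 1934 → Apr 16, 1935: 365 days.
Apr 16, 1935 → Apr 16, 1936: 366 days (Feb 29, 1936 is in that span).
Apr 16, 1936 → Apr 16, 1937: 365 days.
Apr 16, 1937 → Apr 16, 1938: 365 days.
Apr 16, 1938 → May 16, 1938: 30 days (April has 30).
May 16, 1938 → Jun 16, 1938: 31 days (May has 31).
Jun 16, 1938 → Jul 16, 1938: 30 days (June has 30).
Jul 16, 1938 → Aug 16, 1938: 31 days (July has 31).
Aug 16, 1938 → Aug 17, 1938: 1 days.
Total: 3045 days.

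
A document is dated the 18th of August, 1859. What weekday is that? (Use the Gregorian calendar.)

Doomsday rule: the anchor day for the 1800s is Friday. For year 59: 59÷12 = 4 r 11, and 11÷4 = 2, so 4+11+2 = 17.
Friday + 17 ≡ Monday — that's 1859's doomsday.
In August the doomsday date is Aug 8.
Aug 18 is 10 days after Aug 8; 10 mod 7 = 3, so Monday + 3 = Thursday.

Thursday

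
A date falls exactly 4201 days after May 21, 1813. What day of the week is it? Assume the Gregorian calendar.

Saturday

First find the weekday of May 21, 1813. Doomsday rule: the anchor day for the 1800s is Friday. For year 13: 13÷12 = 1 r 1, and 1÷4 = 0, so 1+1+0 = 2.
Friday + 2 ≡ Sunday — that's 1813's doomsday.
In May the doomsday date is May 9.
May 21 is 12 days after May 9; 12 mod 7 = 5, so Sunday + 5 = Friday.
4201 mod 7 = 1, so 4201 days after a Friday is Friday + 1 = Saturday.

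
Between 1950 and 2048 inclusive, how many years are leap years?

Multiples of 4 in [1950,2048]: 25.
Of those, multiples of 100: 1 (not leap unless ÷400).
Multiples of 400: 1.
Leap years = 25 − 1 + 1 = 25.

25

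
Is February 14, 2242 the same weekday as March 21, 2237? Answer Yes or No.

No

From Mar 21, 2237 to Feb 14, 2242 is 1791 days.
1791 mod 7 = 6, so they are different weekdays.
(Mar 21, 2237 is a Tuesday; Feb 14, 2242 is a Monday.)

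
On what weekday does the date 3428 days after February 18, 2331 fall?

Monday

Feb 18, 2331 is a Wednesday.
3428 mod 7 = 5, so 3428 days after a Wednesday is Wednesday + 5 = Monday.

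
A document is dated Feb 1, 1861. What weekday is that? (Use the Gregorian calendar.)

Doomsday rule: the anchor day for the 1800s is Friday. For year 61: 61÷12 = 5 r 1, and 1÷4 = 0, so 5+1+0 = 6.
Friday + 6 ≡ Thursday — that's 1861's doomsday.
In February the doomsday date is Feb 28 (1861 is not a leap year).
Feb 1 is 27 days before Feb 28; 27 mod 7 = 6, so Thursday − 6 = Friday.

Friday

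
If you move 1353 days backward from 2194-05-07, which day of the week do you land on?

Monday

First find the weekday of May 7, 2194. Doomsday rule: the anchor day for the 2100s is Sunday. For year 94: 94÷12 = 7 r 10, and 10÷4 = 2, so 7+10+2 = 19.
Sunday + 19 ≡ Friday — that's 2194's doomsday.
In May the doomsday date is May 9.
May 7 is 2 days before May 9; 2 mod 7 = 2, so Friday − 2 = Wednesday.
1353 mod 7 = 2, so 1353 days before a Wednesday is Wednesday − 2 = Monday.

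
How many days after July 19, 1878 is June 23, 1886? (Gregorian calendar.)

2896

Jul 19, 1878 → Jul 19, 1879: 365 days.
Jul 19, 1879 → Jul 19, 1880: 366 days (Feb 29, 1880 is in that span).
Jul 19, 1880 → Jul 19, 1881: 365 days.
Jul 19, 1881 → Jul 19, 1882: 365 days.
Jul 19, 1882 → Jul 19, 1883: 365 days.
Jul 19, 1883 → Jul 19, 1884: 366 days (Feb 29, 1884 is in that span).
Jul 19, 1884 → Jul 19, 1885: 365 days.
Jul 19, 1885 → Aug 19, 1885: 31 days (July has 31).
Aug 19, 1885 → Sep 19, 1885: 31 days (August has 31).
Sep 19, 1885 → Oct 19, 1885: 30 days (September has 30).
Oct 19, 1885 → Nov 19, 1885: 31 days (October has 31).
Nov 19, 1885 → Dec 19, 1885: 30 days (November has 30).
Dec 19, 1885 → Jan 19, 1886: 31 days (December has 31).
Jan 19, 1886 → Feb 19, 1886: 31 days (January has 31).
Feb 19, 1886 → Mar 19, 1886: 28 days (February has 28).
Mar 19, 1886 → Apr 19, 1886: 31 days (March has 31).
Apr 19, 1886 → May 19, 1886: 30 days (April has 30).
May 19, 1886 → Jun 19, 1886: 31 days (May has 31).
Jun 19, 1886 → Jun 23, 1886: 4 days.
Total: 2896 days.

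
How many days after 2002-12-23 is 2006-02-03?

1138

Dec 23, 2002 → Dec 23, 2003: 365 days.
Dec 23, 2003 → Dec 23, 2004: 366 days (Feb 29, 2004 is in that span).
Dec 23, 2004 → Dec 23, 2005: 365 days.
Dec 23, 2005 → Jan 23, 2006: 31 days (December has 31).
Jan 23, 2006 → Feb 3, 2006: 11 days.
Total: 1138 days.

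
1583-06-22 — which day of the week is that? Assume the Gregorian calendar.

Doomsday rule: the anchor day for the 1500s is Wednesday. For year 83: 83÷12 = 6 r 11, and 11÷4 = 2, so 6+11+2 = 19.
Wednesday + 19 ≡ Monday — that's 1583's doomsday.
In June the doomsday date is Jun 6.
Jun 22 is 16 days after Jun 6; 16 mod 7 = 2, so Monday + 2 = Wednesday.

Wednesday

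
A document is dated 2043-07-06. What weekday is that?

Doomsday rule: the anchor day for the 2000s is Tuesday. For year 43: 43÷12 = 3 r 7, and 7÷4 = 1, so 3+7+1 = 11.
Tuesday + 11 ≡ Saturday — that's 2043's doomsday.
In July the doomsday date is Jul 11.
Jul 6 is 5 days before Jul 11; 5 mod 7 = 5, so Saturday − 5 = Monday.

Monday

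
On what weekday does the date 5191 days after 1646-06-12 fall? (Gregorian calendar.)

Saturday

First find the weekday of Jun 12, 1646. Doomsday rule: the anchor day for the 1600s is Tuesday. For year 46: 46÷12 = 3 r 10, and 10÷4 = 2, so 3+10+2 = 15.
Tuesday + 15 ≡ Wednesday — that's 1646's doomsday.
In June the doomsday date is Jun 6.
Jun 12 is 6 days after Jun 6; 6 mod 7 = 6, so Wednesday + 6 = Tuesday.
5191 mod 7 = 4, so 5191 days after a Tuesday is Tuesday + 4 = Saturday.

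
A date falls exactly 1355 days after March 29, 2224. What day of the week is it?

First find the weekday of Mar 29, 2224. Doomsday rule: the anchor day for the 2200s is Friday. For year 24: 24÷12 = 2 r 0, and 0÷4 = 0, so 2+0+0 = 2.
Friday + 2 ≡ Sunday — that's 2224's doomsday.
In March the doomsday date is Mar 14.
Mar 29 is 15 days after Mar 14; 15 mod 7 = 1, so Sunday + 1 = Monday.
1355 mod 7 = 4, so 1355 days after a Monday is Monday + 4 = Friday.

Friday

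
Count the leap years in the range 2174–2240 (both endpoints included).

16

Multiples of 4 in [2174,2240]: 17.
Of those, multiples of 100: 1 (not leap unless ÷400).
Multiples of 400: 0.
Leap years = 17 − 1 + 0 = 16.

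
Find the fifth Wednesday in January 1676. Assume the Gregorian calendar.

January 1, 1676 is a Wednesday.
The first Wednesday is therefore January 1 (same day).
The fifth Wednesday is 1 + 4×7 = January 29.

January 29, 1676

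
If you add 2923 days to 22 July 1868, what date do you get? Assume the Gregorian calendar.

July 23, 1876

+365 (one year) → Jul 22, 1869 (2558 left).
+365 (one year) → Jul 22, 1870 (2193 left).
+365 (one year) → Jul 22, 1871 (1828 left).
+366 (one year; includes Feb 29, 1872) → Jul 22, 1872 (1462 left).
+365 (one year) → Jul 22, 1873 (1097 left).
+365 (one year) → Jul 22, 1874 (732 left).
+365 (one year) → Jul 22, 1875 (367 left).
Jul has 31 days: +10 → Aug 1, 1875 (357 left).
Aug has 31 days: +31 → Sep 1, 1875 (326 left).
Sep has 30 days: +30 → Oct 1, 1875 (296 left).
Oct has 31 days: +31 → Nov 1, 1875 (265 left).
Nov has 30 days: +30 → Dec 1, 1875 (235 left).
Dec has 31 days: +31 → Jan 1, 1876 (204 left).
Jan has 31 days: +31 → Feb 1, 1876 (173 left).
Feb has 29 days: +29 → Mar 1, 1876 (144 left).
Mar has 31 days: +31 → Apr 1, 1876 (113 left).
Apr has 30 days: +30 → May 1, 1876 (83 left).
May has 31 days: +31 → Jun 1, 1876 (52 left).
Jun has 30 days: +30 → Jul 1, 1876 (22 left).
+22 → Jul 23, 1876.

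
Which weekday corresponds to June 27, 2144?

January 1, 2144 is a Wednesday.
Jan 1, 2144 → Feb 1, 2144: 31 days (January has 31).
Feb 1, 2144 → Mar 1, 2144: 29 days (February has 29).
Mar 1, 2144 → Apr 1, 2144: 31 days (March has 31).
Apr 1, 2144 → May 1, 2144: 30 days (April has 30).
May 1, 2144 → Jun 1, 2144: 31 days (May has 31).
Jun 1, 2144 → Jun 27, 2144: 26 days.
Total: 178 days.
178 mod 7 = 3, so Wednesday + 3 = Saturday.

Saturday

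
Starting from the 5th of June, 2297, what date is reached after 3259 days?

May 9, 2306

+365 (one year) → Jun 5, 2298 (2894 left).
+365 (one year) → Jun 5, 2299 (2529 left).
+365 (one year) → Jun 5, 2300 (2164 left).
+365 (one year) → Jun 5, 2301 (1799 left).
+365 (one year) → Jun 5, 2302 (1434 left).
+365 (one year) → Jun 5, 2303 (1069 left).
+366 (one year; includes Feb 29, 2304) → Jun 5, 2304 (703 left).
+365 (one year) → Jun 5, 2305 (338 left).
Jun has 30 days: +26 → Jul 1, 2305 (312 left).
Jul has 31 days: +31 → Aug 1, 2305 (281 left).
Aug has 31 days: +31 → Sep 1, 2305 (250 left).
Sep has 30 days: +30 → Oct 1, 2305 (220 left).
Oct has 31 days: +31 → Nov 1, 2305 (189 left).
Nov has 30 days: +30 → Dec 1, 2305 (159 left).
Dec has 31 days: +31 → Jan 1, 2306 (128 left).
Jan has 31 days: +31 → Feb 1, 2306 (97 left).
Feb has 28 days: +28 → Mar 1, 2306 (69 left).
Mar has 31 days: +31 → Apr 1, 2306 (38 left).
Apr has 30 days: +30 → May 1, 2306 (8 left).
+8 → May 9, 2306.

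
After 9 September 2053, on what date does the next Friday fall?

September 12, 2053

Sep 9, 2053 is a Tuesday.
From Tuesday to the next Friday is 3 days.
Sep 9, 2053 + 3 = Sep 12, 2053.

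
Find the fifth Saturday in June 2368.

June 29, 2368

June 1, 2368 is a Saturday.
The first Saturday is therefore June 1 (same day).
The fifth Saturday is 1 + 4×7 = June 29.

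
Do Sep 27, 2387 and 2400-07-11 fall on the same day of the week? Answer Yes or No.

No

From Sep 27, 2387 to Jul 11, 2400 is 4671 days.
4671 mod 7 = 2, so they are different weekdays.
(Sep 27, 2387 is a Sunday; Jul 11, 2400 is a Tuesday.)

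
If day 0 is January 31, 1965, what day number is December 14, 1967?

1047

Jan 31, 1965 → Jan 31, 1966: 365 days.
Jan 31, 1966 → Jan 31, 1967: 365 days.
Jan 31, 1967 → Feb 28, 1967: 28 days (January has 31).
Feb 28, 1967 → Mar 28, 1967: 28 days (February has 28).
Mar 28, 1967 → Apr 28, 1967: 31 days (March has 31).
Apr 28, 1967 → May 28, 1967: 30 days (April has 30).
May 28, 1967 → Jun 28, 1967: 31 days (May has 31).
Jun 28, 1967 → Jul 28, 1967: 30 days (June has 30).
Jul 28, 1967 → Aug 28, 1967: 31 days (July has 31).
Aug 28, 1967 → Sep 28, 1967: 31 days (August has 31).
Sep 28, 1967 → Oct 28, 1967: 30 days (September has 30).
Oct 28, 1967 → Nov 28, 1967: 31 days (October has 31).
Nov 28, 1967 → Dec 14, 1967: 16 days.
Total: 1047 days.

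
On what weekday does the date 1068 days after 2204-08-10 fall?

First find the weekday of Aug 10, 2204. Doomsday rule: the anchor day for the 2200s is Friday. For year 04: 4÷12 = 0 r 4, and 4÷4 = 1, so 0+4+1 = 5.
Friday + 5 ≡ Wednesday — that's 2204's doomsday.
In August the doomsday date is Aug 8.
Aug 10 is 2 days after Aug 8; 2 mod 7 = 2, so Wednesday + 2 = Friday.
1068 mod 7 = 4, so 1068 days after a Friday is Friday + 4 = Tuesday.

Tuesday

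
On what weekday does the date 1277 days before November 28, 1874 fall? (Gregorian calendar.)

Nov 28, 1874 is a Saturday.
1277 mod 7 = 3, so 1277 days before a Saturday is Saturday − 3 = Wednesday.

Wednesday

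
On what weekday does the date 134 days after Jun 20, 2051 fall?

Wednesday

Jun 20, 2051 is a Tuesday.
134 mod 7 = 1, so 134 days after a Tuesday is Tuesday + 1 = Wednesday.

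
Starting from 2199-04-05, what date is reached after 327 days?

Apr has 30 days: +26 → May 1, 2199 (301 left).
May has 31 days: +31 → Jun 1, 2199 (270 left).
Jun has 30 days: +30 → Jul 1, 2199 (240 left).
Jul has 31 days: +31 → Aug 1, 2199 (209 left).
Aug has 31 days: +31 → Sep 1, 2199 (178 left).
Sep has 30 days: +30 → Oct 1, 2199 (148 left).
Oct has 31 days: +31 → Nov 1, 2199 (117 left).
Nov has 30 days: +30 → Dec 1, 2199 (87 left).
Dec has 31 days: +31 → Jan 1, 2200 (56 left).
Jan has 31 days: +31 → Feb 1, 2200 (25 left).
+25 → Feb 26, 2200.

February 26, 2200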